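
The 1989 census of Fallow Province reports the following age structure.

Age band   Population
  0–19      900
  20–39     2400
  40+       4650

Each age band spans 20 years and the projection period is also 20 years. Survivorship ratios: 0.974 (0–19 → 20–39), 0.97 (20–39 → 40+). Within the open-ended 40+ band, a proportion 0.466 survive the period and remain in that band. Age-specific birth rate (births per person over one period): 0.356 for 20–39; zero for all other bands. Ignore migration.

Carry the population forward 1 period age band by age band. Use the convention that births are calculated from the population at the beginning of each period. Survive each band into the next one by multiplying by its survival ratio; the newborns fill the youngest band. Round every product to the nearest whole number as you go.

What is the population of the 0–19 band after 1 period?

854

— Period 1 —
Births: 2400 * 0.356 = 854
20–39: 900 * 0.974 = 877
40+: 2400 * 0.97 + 4650 * 0.466 = 2328 + 2167 = 4495
Population now: 0–19=854, 20–39=877, 40+=4495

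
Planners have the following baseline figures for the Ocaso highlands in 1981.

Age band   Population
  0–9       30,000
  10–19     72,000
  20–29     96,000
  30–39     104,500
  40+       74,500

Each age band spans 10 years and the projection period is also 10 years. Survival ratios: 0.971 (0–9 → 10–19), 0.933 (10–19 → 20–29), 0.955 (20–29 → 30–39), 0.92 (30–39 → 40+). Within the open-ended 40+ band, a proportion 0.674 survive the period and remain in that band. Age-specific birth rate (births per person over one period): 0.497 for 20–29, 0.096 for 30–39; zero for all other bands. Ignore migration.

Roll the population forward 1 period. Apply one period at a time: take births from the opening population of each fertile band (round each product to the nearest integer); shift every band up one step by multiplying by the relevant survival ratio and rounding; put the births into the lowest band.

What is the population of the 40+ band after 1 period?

146353

(Groups numbered youngest = 1 to oldest = 5.)
Period 1:
Births: 96000 × 0.497 = 47712 ; 104500 × 0.096 = 10032 — total 57744
Group 2: 30000 × 0.971 = 29130
Group 3: 72000 × 0.933 = 67176
Group 4: 96000 × 0.955 = 91680
Group 5: 104500 × 0.92 + 74500 × 0.674 = 96140 + 50213 = 146353
→ [57744, 29130, 67176, 91680, 146353]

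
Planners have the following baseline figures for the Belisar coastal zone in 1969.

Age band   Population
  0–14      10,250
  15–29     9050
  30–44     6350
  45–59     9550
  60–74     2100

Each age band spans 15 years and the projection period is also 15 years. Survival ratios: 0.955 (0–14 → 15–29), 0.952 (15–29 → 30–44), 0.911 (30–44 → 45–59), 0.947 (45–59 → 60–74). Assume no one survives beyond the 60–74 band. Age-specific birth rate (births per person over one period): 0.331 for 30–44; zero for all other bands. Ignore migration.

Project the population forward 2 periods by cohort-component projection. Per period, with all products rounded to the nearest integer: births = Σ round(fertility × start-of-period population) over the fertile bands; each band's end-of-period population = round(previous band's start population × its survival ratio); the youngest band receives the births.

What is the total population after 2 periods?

27505

Period 1:
Births: 6350 * 0.331 = 2102
15–29: 10250 * 0.955 = 9789
30–44: 9050 * 0.952 = 8616
45–59: 6350 * 0.911 = 5785
60–74: 9550 * 0.947 = 9044
End of period: [2102, 9789, 8616, 5785, 9044]
Period 2:
Births: 8616 * 0.331 = 2852
15–29: 2102 * 0.955 = 2007
30–44: 9789 * 0.952 = 9319
45–59: 8616 * 0.911 = 7849
60–74: 5785 * 0.947 = 5478
End of period: [2852, 2007, 9319, 7849, 5478]
Total after period 2: 2852 + 2007 + 9319 + 7849 + 5478 = 27505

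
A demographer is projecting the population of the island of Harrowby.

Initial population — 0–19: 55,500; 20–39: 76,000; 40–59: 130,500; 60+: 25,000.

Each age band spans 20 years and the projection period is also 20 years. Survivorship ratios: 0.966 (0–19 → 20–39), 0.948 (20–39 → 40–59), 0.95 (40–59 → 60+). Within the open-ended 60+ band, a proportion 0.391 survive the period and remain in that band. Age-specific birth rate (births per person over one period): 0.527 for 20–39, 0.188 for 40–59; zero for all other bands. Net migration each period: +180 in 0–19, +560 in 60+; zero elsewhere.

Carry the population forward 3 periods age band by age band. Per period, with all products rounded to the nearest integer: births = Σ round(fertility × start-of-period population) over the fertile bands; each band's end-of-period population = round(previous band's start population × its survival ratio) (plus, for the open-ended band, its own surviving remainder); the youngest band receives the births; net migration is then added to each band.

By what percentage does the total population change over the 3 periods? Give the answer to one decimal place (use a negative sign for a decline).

-16.7

[period 1]
Births: 76000 * 0.527 = 40052  |  130500 * 0.188 = 24534 → 64586
20–39: 55500 * 0.966 = 53613
40–59: 76000 * 0.948 = 72048
60+: 130500 * 0.95 + 25000 * 0.391 = 123975 + 9775 = 133750
Net migration: 0–19 + 180 → 64766; 60+ + 560 → 134310
End of period: [64766, 53613, 72048, 134310]
[period 2]
Births: 53613 * 0.527 = 28254  |  72048 * 0.188 = 13545 → 41799
20–39: 64766 * 0.966 = 62564
40–59: 53613 * 0.948 = 50825
60+: 72048 * 0.95 + 134310 * 0.391 = 68446 + 52515 = 120961
Net migration: 0–19 + 180 → 41979; 60+ + 560 → 121521
End of period: [41979, 62564, 50825, 121521]
[period 3]
Births: 62564 * 0.527 = 32971  |  50825 * 0.188 = 9555 → 42526
20–39: 41979 * 0.966 = 40552
40–59: 62564 * 0.948 = 59311
60+: 50825 * 0.95 + 121521 * 0.391 = 48284 + 47515 = 95799
Net migration: 0–19 + 180 → 42706; 60+ + 560 → 96359
End of period: [42706, 40552, 59311, 96359]
Total: 287000 → 238928; change = -48072; percentage change = -16.7%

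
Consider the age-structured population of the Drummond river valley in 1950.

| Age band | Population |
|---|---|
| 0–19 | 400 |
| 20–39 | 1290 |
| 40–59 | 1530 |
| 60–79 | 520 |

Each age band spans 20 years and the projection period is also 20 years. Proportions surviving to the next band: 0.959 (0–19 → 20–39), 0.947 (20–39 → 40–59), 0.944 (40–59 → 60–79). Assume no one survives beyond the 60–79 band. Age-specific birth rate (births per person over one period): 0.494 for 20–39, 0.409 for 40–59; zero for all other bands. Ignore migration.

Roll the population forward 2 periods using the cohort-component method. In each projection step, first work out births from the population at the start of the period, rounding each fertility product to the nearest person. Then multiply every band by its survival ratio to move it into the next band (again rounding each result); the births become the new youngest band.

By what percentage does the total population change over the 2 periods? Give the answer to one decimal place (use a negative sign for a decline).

-8.6

[period 1]
Births: 1290 × 0.494 = 637  |  1530 × 0.409 = 626 → total 1263
20–39: 400 × 0.959 = 384
40–59: 1290 × 0.947 = 1222
60–79: 1530 × 0.944 = 1444
Population now: 0–19=1263, 20–39=384, 40–59=1222, 60–79=1444
[period 2]
Births: 384 × 0.494 = 190  |  1222 × 0.409 = 500 → total 690
20–39: 1263 × 0.959 = 1211
40–59: 384 × 0.947 = 364
60–79: 1222 × 0.944 = 1154
Population now: 0–19=690, 20–39=1211, 40–59=364, 60–79=1154
Total: 3740 → 3419; change = -321; percentage change = -8.6%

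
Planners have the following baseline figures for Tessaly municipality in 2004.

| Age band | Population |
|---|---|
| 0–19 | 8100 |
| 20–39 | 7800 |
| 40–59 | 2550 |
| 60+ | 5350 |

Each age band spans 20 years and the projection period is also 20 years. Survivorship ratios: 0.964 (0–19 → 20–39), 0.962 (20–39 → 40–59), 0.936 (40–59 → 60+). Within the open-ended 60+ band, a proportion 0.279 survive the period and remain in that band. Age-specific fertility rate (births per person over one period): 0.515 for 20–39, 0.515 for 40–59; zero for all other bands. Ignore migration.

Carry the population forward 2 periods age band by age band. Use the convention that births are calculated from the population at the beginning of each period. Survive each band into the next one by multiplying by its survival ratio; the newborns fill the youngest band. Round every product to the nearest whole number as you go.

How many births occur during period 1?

5330

Call the bands 1 to 4, youngest first.
Period 1.
Births: 7800 × 0.515 = 4017 ; 2550 × 0.515 = 1313 → 5330
Band 2: 8100 × 0.964 = 7808
Band 3: 7800 × 0.962 = 7504
Band 4: 2550 × 0.936 + 5350 × 0.279 = 2387 + 1493 = 3880
End of period: [5330, 7808, 7504, 3880]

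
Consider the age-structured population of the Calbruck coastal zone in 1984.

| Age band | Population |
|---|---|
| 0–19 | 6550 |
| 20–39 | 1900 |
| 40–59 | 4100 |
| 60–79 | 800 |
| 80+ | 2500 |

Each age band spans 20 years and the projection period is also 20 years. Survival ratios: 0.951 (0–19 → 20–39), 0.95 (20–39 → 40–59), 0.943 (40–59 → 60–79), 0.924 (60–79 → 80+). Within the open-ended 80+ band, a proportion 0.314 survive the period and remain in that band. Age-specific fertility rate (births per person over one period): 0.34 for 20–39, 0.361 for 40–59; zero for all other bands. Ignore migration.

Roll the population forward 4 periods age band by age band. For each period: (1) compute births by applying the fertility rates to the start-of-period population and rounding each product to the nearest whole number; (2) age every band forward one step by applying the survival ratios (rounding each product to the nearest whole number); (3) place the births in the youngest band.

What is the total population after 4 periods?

14638

Period 1:
Births: 1900 * 0.34 = 646 ; 4100 * 0.361 = 1480 → 2126
20–39: 6550 * 0.951 = 6229
40–59: 1900 * 0.95 = 1805
60–79: 4100 * 0.943 = 3866
80+: 800 * 0.924 + 2500 * 0.314 = 739 + 785 = 1524
End of period: [2126, 6229, 1805, 3866, 1524]
Period 2:
Births: 6229 * 0.34 = 2118 ; 1805 * 0.361 = 652 → 2770
20–39: 2126 * 0.951 = 2022
40–59: 6229 * 0.95 = 5918
60–79: 1805 * 0.943 = 1702
80+: 3866 * 0.924 + 1524 * 0.314 = 3572 + 479 = 4051
End of period: [2770, 2022, 5918, 1702, 4051]
Period 3:
Births: 2022 * 0.34 = 687 ; 5918 * 0.361 = 2136 → 2823
20–39: 2770 * 0.951 = 2634
40–59: 2022 * 0.95 = 1921
60–79: 5918 * 0.943 = 5581
80+: 1702 * 0.924 + 4051 * 0.314 = 1573 + 1272 = 2845
End of period: [2823, 2634, 1921, 5581, 2845]
Period 4:
Births: 2634 * 0.34 = 896 ; 1921 * 0.361 = 693 → 1589
20–39: 2823 * 0.951 = 2685
40–59: 2634 * 0.95 = 2502
60–79: 1921 * 0.943 = 1812
80+: 5581 * 0.924 + 2845 * 0.314 = 5157 + 893 = 6050
End of period: [1589, 2685, 2502, 1812, 6050]
Total after period 4: 1589 + 2685 + 2502 + 1812 + 6050 = 14638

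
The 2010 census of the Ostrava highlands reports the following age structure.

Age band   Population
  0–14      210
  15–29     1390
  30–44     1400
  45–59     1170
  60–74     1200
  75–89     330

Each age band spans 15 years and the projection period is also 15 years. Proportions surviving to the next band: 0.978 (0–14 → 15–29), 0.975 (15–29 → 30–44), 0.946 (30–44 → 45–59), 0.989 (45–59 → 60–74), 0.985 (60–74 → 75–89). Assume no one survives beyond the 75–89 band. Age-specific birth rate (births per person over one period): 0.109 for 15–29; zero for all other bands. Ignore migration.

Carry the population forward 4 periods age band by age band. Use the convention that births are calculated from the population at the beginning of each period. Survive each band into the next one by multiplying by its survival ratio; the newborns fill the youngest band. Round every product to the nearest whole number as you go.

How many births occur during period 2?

22

After projecting period 1:
Births: 1390 * 0.109 = 152
15–29: 210 * 0.978 = 205
30–44: 1390 * 0.975 = 1355
45–59: 1400 * 0.946 = 1324
60–74: 1170 * 0.989 = 1157
75–89: 1200 * 0.985 = 1182
→ [152, 205, 1355, 1324, 1157, 1182]
After projecting period 2:
Births: 205 * 0.109 = 22
15–29: 152 * 0.978 = 149
30–44: 205 * 0.975 = 200
45–59: 1355 * 0.946 = 1282
60–74: 1324 * 0.989 = 1309
75–89: 1157 * 0.985 = 1140
→ [22, 149, 200, 1282, 1309, 1140]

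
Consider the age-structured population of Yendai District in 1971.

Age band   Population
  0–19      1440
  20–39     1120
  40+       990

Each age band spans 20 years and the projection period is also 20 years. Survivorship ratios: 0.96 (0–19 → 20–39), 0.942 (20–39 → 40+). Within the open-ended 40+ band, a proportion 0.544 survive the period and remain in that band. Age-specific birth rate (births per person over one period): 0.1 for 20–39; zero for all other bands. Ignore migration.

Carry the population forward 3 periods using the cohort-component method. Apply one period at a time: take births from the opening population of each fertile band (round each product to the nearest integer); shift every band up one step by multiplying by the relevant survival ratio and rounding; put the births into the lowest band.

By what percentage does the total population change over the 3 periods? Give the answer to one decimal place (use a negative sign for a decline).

[period 1]
Births: 1120 × 0.1 = 112
20–39: 1440 × 0.96 = 1382
40+: 1120 × 0.942 + 990 × 0.544 = 1055 + 539 = 1594
Giving 112 / 1382 / 1594.
[period 2]
Births: 1382 × 0.1 = 138
20–39: 112 × 0.96 = 108
40+: 1382 × 0.942 + 1594 × 0.544 = 1302 + 867 = 2169
Giving 138 / 108 / 2169.
[period 3]
Births: 108 × 0.1 = 11
20–39: 138 × 0.96 = 132
40+: 108 × 0.942 + 2169 × 0.544 = 102 + 1180 = 1282
Giving 11 / 132 / 1282.
Total: 3550 → 1425; change = -2125; percentage change = -59.9%

-59.9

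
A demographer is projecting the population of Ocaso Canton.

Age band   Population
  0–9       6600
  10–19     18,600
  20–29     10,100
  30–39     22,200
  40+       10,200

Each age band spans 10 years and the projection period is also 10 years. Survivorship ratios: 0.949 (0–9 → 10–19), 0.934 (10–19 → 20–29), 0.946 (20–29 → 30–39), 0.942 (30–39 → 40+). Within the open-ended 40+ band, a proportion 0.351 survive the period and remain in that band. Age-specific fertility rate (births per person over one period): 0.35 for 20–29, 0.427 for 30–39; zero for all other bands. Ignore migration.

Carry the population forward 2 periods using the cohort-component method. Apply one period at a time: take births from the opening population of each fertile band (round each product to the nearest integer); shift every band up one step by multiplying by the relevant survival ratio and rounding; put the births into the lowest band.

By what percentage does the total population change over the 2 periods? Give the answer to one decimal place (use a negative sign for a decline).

Numbering the bands 1..5 from youngest to oldest:
After projecting period 1:
Births: 10100 × 0.35 = 3535, 22200 × 0.427 = 9479 → 13014
Band 2: 6600 × 0.949 = 6263
Band 3: 18600 × 0.934 = 17372
Band 4: 10100 × 0.946 = 9555
Band 5: 22200 × 0.942 + 10200 × 0.351 = 20912 + 3580 = 24492
Giving 13014 / 6263 / 17372 / 9555 / 24492.
After projecting period 2:
Births: 17372 × 0.35 = 6080, 9555 × 0.427 = 4080 → 10160
Band 2: 13014 × 0.949 = 12350
Band 3: 6263 × 0.934 = 5850
Band 4: 17372 × 0.946 = 16434
Band 5: 9555 × 0.942 + 24492 × 0.351 = 9001 + 8597 = 17598
Giving 10160 / 12350 / 5850 / 16434 / 17598.
Total: 67700 → 62392; change = -5308; percentage change = -7.8%

-7.8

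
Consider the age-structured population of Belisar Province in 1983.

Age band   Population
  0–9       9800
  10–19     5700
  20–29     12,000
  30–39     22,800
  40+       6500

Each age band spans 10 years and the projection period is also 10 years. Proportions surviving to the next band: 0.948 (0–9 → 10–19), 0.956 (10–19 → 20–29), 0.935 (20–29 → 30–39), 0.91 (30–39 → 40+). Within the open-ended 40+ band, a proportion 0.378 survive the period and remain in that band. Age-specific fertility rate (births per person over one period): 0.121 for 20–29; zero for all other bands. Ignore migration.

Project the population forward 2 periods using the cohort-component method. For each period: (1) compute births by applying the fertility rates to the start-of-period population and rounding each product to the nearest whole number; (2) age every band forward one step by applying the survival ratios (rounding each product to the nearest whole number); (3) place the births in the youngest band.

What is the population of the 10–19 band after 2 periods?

1376

Period 1.
Births: 12000 * 0.121 = 1452
10–19: 9800 * 0.948 = 9290
20–29: 5700 * 0.956 = 5449
30–39: 12000 * 0.935 = 11220
40+: 22800 * 0.91 + 6500 * 0.378 = 20748 + 2457 = 23205
Giving 1452 / 9290 / 5449 / 11220 / 23205.
Period 2.
Births: 5449 * 0.121 = 659
10–19: 1452 * 0.948 = 1376
20–29: 9290 * 0.956 = 8881
30–39: 5449 * 0.935 = 5095
40+: 11220 * 0.91 + 23205 * 0.378 = 10210 + 8771 = 18981
Giving 659 / 1376 / 8881 / 5095 / 18981.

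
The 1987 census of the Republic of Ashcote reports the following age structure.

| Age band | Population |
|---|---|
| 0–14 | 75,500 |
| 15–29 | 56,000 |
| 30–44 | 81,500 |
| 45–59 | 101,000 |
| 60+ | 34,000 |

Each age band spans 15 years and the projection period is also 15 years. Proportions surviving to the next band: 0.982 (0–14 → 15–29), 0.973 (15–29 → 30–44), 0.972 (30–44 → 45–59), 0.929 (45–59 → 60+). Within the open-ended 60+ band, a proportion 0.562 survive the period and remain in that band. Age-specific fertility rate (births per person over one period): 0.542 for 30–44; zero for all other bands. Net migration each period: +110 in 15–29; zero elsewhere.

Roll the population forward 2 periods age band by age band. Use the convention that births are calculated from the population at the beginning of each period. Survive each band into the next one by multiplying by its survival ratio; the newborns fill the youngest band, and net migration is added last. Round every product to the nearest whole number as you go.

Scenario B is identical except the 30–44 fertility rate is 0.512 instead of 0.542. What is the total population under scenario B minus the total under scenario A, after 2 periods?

-4035

After projecting period 1:
Births: 81500 × 0.542 = 44173
15–29: 75500 × 0.982 = 74141
30–44: 56000 × 0.973 = 54488
45–59: 81500 × 0.972 = 79218
60+: 101000 × 0.929 + 34000 × 0.562 = 93829 + 19108 = 112937
Net migration: 15–29 + 110 → 74251
End of period: [44173, 74251, 54488, 79218, 112937]
After projecting period 2:
Births: 54488 × 0.542 = 29532
15–29: 44173 × 0.982 = 43378
30–44: 74251 × 0.973 = 72246
45–59: 54488 × 0.972 = 52962
60+: 79218 × 0.929 + 112937 × 0.562 = 73594 + 63471 = 137065
Net migration: 15–29 + 110 → 43488
End of period: [29532, 43488, 72246, 52962, 137065]
Scenario A total after 2 periods: 335293
Scenario B projection —
After projecting period 1:
Births: 81500 × 0.512 = 41728
15–29: 75500 × 0.982 = 74141
30–44: 56000 × 0.973 = 54488
45–59: 81500 × 0.972 = 79218
60+: 101000 × 0.929 + 34000 × 0.562 = 93829 + 19108 = 112937
Net migration: 15–29 + 110 → 74251
End of period: [41728, 74251, 54488, 79218, 112937]
After projecting period 2:
Births: 54488 × 0.512 = 27898
15–29: 41728 × 0.982 = 40977
30–44: 74251 × 0.973 = 72246
45–59: 54488 × 0.972 = 52962
60+: 79218 × 0.929 + 112937 × 0.562 = 73594 + 63471 = 137065
Net migration: 15–29 + 110 → 41087
End of period: [27898, 41087, 72246, 52962, 137065]
Scenario B total after 2 periods: 331258
Difference B − A = 331258 − 335293 = -4035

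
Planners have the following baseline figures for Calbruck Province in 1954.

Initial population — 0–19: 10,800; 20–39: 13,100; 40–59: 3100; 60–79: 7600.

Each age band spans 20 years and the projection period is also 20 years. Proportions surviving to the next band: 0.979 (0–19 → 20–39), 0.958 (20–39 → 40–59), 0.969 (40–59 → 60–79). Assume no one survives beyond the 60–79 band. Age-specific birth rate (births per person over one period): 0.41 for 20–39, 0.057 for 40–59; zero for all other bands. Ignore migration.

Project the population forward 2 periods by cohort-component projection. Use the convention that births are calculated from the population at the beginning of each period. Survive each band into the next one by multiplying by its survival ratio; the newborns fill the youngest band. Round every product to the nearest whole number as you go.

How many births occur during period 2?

5050

Period 1.
Births: 13100 * 0.41 = 5371  |  3100 * 0.057 = 177 ⇒ total 5548
20–39: 10800 * 0.979 = 10573
40–59: 13100 * 0.958 = 12550
60–79: 3100 * 0.969 = 3004
End of period: [5548, 10573, 12550, 3004]
Period 2.
Births: 10573 * 0.41 = 4335  |  12550 * 0.057 = 715 ⇒ total 5050
20–39: 5548 * 0.979 = 5431
40–59: 10573 * 0.958 = 10129
60–79: 12550 * 0.969 = 12161
End of period: [5050, 5431, 10129, 12161]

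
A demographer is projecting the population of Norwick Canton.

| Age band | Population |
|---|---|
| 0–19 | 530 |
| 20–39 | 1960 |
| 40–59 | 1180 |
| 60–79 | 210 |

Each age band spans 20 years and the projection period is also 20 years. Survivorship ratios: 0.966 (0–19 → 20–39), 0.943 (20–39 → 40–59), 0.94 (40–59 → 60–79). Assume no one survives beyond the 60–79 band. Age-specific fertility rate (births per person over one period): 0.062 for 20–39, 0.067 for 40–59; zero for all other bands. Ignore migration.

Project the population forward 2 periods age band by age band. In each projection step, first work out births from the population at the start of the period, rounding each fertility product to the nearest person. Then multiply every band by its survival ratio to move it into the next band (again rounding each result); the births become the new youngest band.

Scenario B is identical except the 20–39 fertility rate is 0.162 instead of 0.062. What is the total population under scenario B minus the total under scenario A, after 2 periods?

241

[period 1]
Births: 1960 × 0.062 = 122 ; 1180 × 0.067 = 79 — total 201
20–39: 530 × 0.966 = 512
40–59: 1960 × 0.943 = 1848
60–79: 1180 × 0.94 = 1109
→ [201, 512, 1848, 1109]
[period 2]
Births: 512 × 0.062 = 32 ; 1848 × 0.067 = 124 — total 156
20–39: 201 × 0.966 = 194
40–59: 512 × 0.943 = 483
60–79: 1848 × 0.94 = 1737
→ [156, 194, 483, 1737]
Scenario A total after 2 periods: 2570
Scenario B projection —
[period 1]
Births: 1960 × 0.162 = 318 ; 1180 × 0.067 = 79 — total 397
20–39: 530 × 0.966 = 512
40–59: 1960 × 0.943 = 1848
60–79: 1180 × 0.94 = 1109
→ [397, 512, 1848, 1109]
[period 2]
Births: 512 × 0.162 = 83 ; 1848 × 0.067 = 124 — total 207
20–39: 397 × 0.966 = 384
40–59: 512 × 0.943 = 483
60–79: 1848 × 0.94 = 1737
→ [207, 384, 483, 1737]
Scenario B total after 2 periods: 2811
Difference B − A = 2811 − 2570 = 241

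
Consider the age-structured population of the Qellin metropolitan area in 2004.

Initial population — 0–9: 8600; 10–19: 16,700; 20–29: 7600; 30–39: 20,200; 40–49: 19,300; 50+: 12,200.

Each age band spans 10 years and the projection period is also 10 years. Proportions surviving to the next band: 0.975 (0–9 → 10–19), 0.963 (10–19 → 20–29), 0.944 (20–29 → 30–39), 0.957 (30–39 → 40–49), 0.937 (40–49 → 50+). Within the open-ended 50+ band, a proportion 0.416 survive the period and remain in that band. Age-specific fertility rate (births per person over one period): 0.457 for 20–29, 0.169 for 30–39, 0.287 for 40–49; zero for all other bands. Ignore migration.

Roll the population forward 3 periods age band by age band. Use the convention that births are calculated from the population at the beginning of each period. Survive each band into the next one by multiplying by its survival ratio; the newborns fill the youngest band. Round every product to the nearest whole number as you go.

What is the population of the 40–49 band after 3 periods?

Call the bands 1 to 6, youngest first.
Period 1:
Births: 7600 × 0.457 = 3473, 20200 × 0.169 = 3414, 19300 × 0.287 = 5539 → total 12426
Band 2: 8600 × 0.975 = 8385
Band 3: 16700 × 0.963 = 16082
Band 4: 7600 × 0.944 = 7174
Band 5: 20200 × 0.957 = 19331
Band 6: 19300 × 0.937 + 12200 × 0.416 = 18084 + 5075 = 23159
→ [12426, 8385, 16082, 7174, 19331, 23159]
Period 2:
Births: 16082 × 0.457 = 7349, 7174 × 0.169 = 1212, 19331 × 0.287 = 5548 → total 14109
Band 2: 12426 × 0.975 = 12115
Band 3: 8385 × 0.963 = 8075
Band 4: 16082 × 0.944 = 15181
Band 5: 7174 × 0.957 = 6866
Band 6: 19331 × 0.937 + 23159 × 0.416 = 18113 + 9634 = 27747
→ [14109, 12115, 8075, 15181, 6866, 27747]
Period 3:
Births: 8075 × 0.457 = 3690, 15181 × 0.169 = 2566, 6866 × 0.287 = 1971 → total 8227
Band 2: 14109 × 0.975 = 13756
Band 3: 12115 × 0.963 = 11667
Band 4: 8075 × 0.944 = 7623
Band 5: 15181 × 0.957 = 14528
Band 6: 6866 × 0.937 + 27747 × 0.416 = 6433 + 11543 = 17976
→ [8227, 13756, 11667, 7623, 14528, 17976]

14528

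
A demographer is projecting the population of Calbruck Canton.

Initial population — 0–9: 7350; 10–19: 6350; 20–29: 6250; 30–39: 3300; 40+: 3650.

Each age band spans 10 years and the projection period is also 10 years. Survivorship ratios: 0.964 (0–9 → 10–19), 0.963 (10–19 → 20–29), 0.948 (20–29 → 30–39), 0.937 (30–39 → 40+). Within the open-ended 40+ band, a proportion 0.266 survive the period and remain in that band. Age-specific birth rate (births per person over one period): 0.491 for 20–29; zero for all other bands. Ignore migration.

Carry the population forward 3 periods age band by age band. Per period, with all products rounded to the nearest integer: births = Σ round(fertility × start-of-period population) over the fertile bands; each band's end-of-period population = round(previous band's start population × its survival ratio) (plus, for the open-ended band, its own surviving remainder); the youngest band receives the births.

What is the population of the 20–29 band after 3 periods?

Call the bands 1 to 5, youngest first.
Period 1:
Births: 6250 × 0.491 = 3069
Band 2: 7350 × 0.964 = 7085
Band 3: 6350 × 0.963 = 6115
Band 4: 6250 × 0.948 = 5925
Band 5: 3300 × 0.937 + 3650 × 0.266 = 3092 + 971 = 4063
→ [3069, 7085, 6115, 5925, 4063]
Period 2:
Births: 6115 × 0.491 = 3002
Band 2: 3069 × 0.964 = 2959
Band 3: 7085 × 0.963 = 6823
Band 4: 6115 × 0.948 = 5797
Band 5: 5925 × 0.937 + 4063 × 0.266 = 5552 + 1081 = 6633
→ [3002, 2959, 6823, 5797, 6633]
Period 3:
Births: 6823 × 0.491 = 3350
Band 2: 3002 × 0.964 = 2894
Band 3: 2959 × 0.963 = 2850
Band 4: 6823 × 0.948 = 6468
Band 5: 5797 × 0.937 + 6633 × 0.266 = 5432 + 1764 = 7196
→ [3350, 2894, 2850, 6468, 7196]

2850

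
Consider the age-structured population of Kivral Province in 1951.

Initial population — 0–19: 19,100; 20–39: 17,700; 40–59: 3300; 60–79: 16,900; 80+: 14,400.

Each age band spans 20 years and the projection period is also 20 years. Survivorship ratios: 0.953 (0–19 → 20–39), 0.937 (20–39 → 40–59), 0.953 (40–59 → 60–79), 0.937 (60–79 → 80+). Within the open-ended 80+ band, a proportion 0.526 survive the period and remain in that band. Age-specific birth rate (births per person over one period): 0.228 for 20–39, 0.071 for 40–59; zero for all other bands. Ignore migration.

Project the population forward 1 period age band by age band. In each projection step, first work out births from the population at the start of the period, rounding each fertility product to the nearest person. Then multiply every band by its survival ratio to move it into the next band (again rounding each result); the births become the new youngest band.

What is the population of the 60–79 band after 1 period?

3145

Let band 1 be 0–19 through band 5 = 80+.
After projecting period 1:
Births: 17700 × 0.228 = 4036  |  3300 × 0.071 = 234 ⇒ total 4270
Band 2: 19100 × 0.953 = 18202
Band 3: 17700 × 0.937 = 16585
Band 4: 3300 × 0.953 = 3145
Band 5: 16900 × 0.937 + 14400 × 0.526 = 15835 + 7574 = 23409
End of period: [4270, 18202, 16585, 3145, 23409]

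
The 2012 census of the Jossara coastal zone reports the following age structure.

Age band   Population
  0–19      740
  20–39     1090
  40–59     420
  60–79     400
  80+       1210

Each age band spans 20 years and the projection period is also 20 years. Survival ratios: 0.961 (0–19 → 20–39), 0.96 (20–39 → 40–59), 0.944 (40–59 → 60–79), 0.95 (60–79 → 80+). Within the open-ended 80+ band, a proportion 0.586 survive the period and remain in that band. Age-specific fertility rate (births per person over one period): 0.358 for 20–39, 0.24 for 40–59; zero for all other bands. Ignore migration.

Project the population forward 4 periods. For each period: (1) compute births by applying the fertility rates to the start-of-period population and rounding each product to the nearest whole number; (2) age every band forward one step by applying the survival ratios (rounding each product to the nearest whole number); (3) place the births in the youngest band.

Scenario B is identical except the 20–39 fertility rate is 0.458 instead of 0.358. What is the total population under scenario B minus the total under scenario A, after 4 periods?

[period 1]
Births: 1090 × 0.358 = 390 ; 420 × 0.24 = 101 → total 491
20–39: 740 × 0.961 = 711
40–59: 1090 × 0.96 = 1046
60–79: 420 × 0.944 = 396
80+: 400 × 0.95 + 1210 × 0.586 = 380 + 709 = 1089
Population now: 0–19=491, 20–39=711, 40–59=1046, 60–79=396, 80+=1089
[period 2]
Births: 711 × 0.358 = 255 ; 1046 × 0.24 = 251 → total 506
20–39: 491 × 0.961 = 472
40–59: 711 × 0.96 = 683
60–79: 1046 × 0.944 = 987
80+: 396 × 0.95 + 1089 × 0.586 = 376 + 638 = 1014
Population now: 0–19=506, 20–39=472, 40–59=683, 60–79=987, 80+=1014
[period 3]
Births: 472 × 0.358 = 169 ; 683 × 0.24 = 164 → total 333
20–39: 506 × 0.961 = 486
40–59: 472 × 0.96 = 453
60–79: 683 × 0.944 = 645
80+: 987 × 0.95 + 1014 × 0.586 = 938 + 594 = 1532
Population now: 0–19=333, 20–39=486, 40–59=453, 60–79=645, 80+=1532
[period 4]
Births: 486 × 0.358 = 174 ; 453 × 0.24 = 109 → total 283
20–39: 333 × 0.961 = 320
40–59: 486 × 0.96 = 467
60–79: 453 × 0.944 = 428
80+: 645 × 0.95 + 1532 × 0.586 = 613 + 898 = 1511
Population now: 0–19=283, 20–39=320, 40–59=467, 60–79=428, 80+=1511
Scenario A total after 4 periods: 3009
Scenario B projection —
[period 1]
Births: 1090 × 0.458 = 499 ; 420 × 0.24 = 101 → total 600
20–39: 740 × 0.961 = 711
40–59: 1090 × 0.96 = 1046
60–79: 420 × 0.944 = 396
80+: 400 × 0.95 + 1210 × 0.586 = 380 + 709 = 1089
Population now: 0–19=600, 20–39=711, 40–59=1046, 60–79=396, 80+=1089
[period 2]
Births: 711 × 0.458 = 326 ; 1046 × 0.24 = 251 → total 577
20–39: 600 × 0.961 = 577
40–59: 711 × 0.96 = 683
60–79: 1046 × 0.944 = 987
80+: 396 × 0.95 + 1089 × 0.586 = 376 + 638 = 1014
Population now: 0–19=577, 20–39=577, 40–59=683, 60–79=987, 80+=1014
[period 3]
Births: 577 × 0.458 = 264 ; 683 × 0.24 = 164 → total 428
20–39: 577 × 0.961 = 554
40–59: 577 × 0.96 = 554
60–79: 683 × 0.944 = 645
80+: 987 × 0.95 + 1014 × 0.586 = 938 + 594 = 1532
Population now: 0–19=428, 20–39=554, 40–59=554, 60–79=645, 80+=1532
[period 4]
Births: 554 × 0.458 = 254 ; 554 × 0.24 = 133 → total 387
20–39: 428 × 0.961 = 411
40–59: 554 × 0.96 = 532
60–79: 554 × 0.944 = 523
80+: 645 × 0.95 + 1532 × 0.586 = 613 + 898 = 1511
Population now: 0–19=387, 20–39=411, 40–59=532, 60–79=523, 80+=1511
Scenario B total after 4 periods: 3364
Difference B − A = 3364 − 3009 = 355

355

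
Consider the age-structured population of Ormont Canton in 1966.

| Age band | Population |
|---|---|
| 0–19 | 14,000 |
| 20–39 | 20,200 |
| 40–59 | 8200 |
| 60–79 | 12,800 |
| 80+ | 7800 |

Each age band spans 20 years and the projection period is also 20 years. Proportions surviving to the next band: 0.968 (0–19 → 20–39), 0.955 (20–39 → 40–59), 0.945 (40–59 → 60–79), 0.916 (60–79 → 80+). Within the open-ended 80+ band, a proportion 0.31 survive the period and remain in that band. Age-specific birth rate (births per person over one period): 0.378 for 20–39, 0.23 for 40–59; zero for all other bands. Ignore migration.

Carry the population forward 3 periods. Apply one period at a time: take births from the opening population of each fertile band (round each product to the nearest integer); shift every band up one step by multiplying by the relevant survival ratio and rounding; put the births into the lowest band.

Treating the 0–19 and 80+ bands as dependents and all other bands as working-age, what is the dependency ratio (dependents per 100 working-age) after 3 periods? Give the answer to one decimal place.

88.2

Period 1:
Births: 20200 × 0.378 = 7636  |  8200 × 0.23 = 1886 → total 9522
20–39: 14000 × 0.968 = 13552
40–59: 20200 × 0.955 = 19291
60–79: 8200 × 0.945 = 7749
80+: 12800 × 0.916 + 7800 × 0.31 = 11725 + 2418 = 14143
End of period: [9522, 13552, 19291, 7749, 14143]
Period 2:
Births: 13552 × 0.378 = 5123  |  19291 × 0.23 = 4437 → total 9560
20–39: 9522 × 0.968 = 9217
40–59: 13552 × 0.955 = 12942
60–79: 19291 × 0.945 = 18230
80+: 7749 × 0.916 + 14143 × 0.31 = 7098 + 4384 = 11482
End of period: [9560, 9217, 12942, 18230, 11482]
Period 3:
Births: 9217 × 0.378 = 3484  |  12942 × 0.23 = 2977 → total 6461
20–39: 9560 × 0.968 = 9254
40–59: 9217 × 0.955 = 8802
60–79: 12942 × 0.945 = 12230
80+: 18230 × 0.916 + 11482 × 0.31 = 16699 + 3559 = 20258
End of period: [6461, 9254, 8802, 12230, 20258]
Dependents (band 0–19 + band 80+) = 6461 + 20258 = 26719; working-age = 30286; ratio = 26719/30286 × 100 = 88.2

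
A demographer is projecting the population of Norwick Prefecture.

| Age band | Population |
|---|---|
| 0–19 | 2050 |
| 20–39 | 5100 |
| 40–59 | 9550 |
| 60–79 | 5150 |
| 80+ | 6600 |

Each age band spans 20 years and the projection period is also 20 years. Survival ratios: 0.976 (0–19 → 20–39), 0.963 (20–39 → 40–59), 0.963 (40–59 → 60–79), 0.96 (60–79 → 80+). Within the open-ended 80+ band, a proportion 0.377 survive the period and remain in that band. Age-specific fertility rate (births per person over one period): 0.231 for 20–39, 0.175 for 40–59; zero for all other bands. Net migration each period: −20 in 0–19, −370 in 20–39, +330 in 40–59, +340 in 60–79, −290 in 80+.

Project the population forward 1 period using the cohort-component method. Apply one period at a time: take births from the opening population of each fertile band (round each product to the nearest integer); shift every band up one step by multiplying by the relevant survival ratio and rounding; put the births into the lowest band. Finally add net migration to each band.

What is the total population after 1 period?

26380

(Groups numbered youngest = 1 to oldest = 5.)
After projecting period 1:
Births: 5100 × 0.231 = 1178 ; 9550 × 0.175 = 1671 → 2849
Group 2: 2050 × 0.976 = 2001
Group 3: 5100 × 0.963 = 4911
Group 4: 9550 × 0.963 = 9197
Group 5: 5150 × 0.96 + 6600 × 0.377 = 4944 + 2488 = 7432
Net migration: Group 1 − 20 → 2829; Group 2 − 370 → 1631; Group 3 + 330 → 5241; Group 4 + 340 → 9537; Group 5 − 290 → 7142
→ [2829, 1631, 5241, 9537, 7142]
Total after period 1: 2829 + 1631 + 5241 + 9537 + 7142 = 26380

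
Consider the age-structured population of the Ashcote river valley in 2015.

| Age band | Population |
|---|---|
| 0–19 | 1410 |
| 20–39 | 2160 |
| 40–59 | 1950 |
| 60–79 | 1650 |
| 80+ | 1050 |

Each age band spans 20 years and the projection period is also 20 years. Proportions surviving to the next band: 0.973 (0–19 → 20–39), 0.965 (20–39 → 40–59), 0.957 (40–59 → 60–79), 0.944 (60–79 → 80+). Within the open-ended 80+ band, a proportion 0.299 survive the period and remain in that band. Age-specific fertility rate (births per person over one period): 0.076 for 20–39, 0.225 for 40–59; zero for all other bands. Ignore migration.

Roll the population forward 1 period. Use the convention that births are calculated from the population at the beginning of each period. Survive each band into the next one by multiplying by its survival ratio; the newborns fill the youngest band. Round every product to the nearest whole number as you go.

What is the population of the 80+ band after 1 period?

— Period 1 —
Births: 2160 * 0.076 = 164 ; 1950 * 0.225 = 439 → 603
20–39: 1410 * 0.973 = 1372
40–59: 2160 * 0.965 = 2084
60–79: 1950 * 0.957 = 1866
80+: 1650 * 0.944 + 1050 * 0.299 = 1558 + 314 = 1872
Giving 603 / 1372 / 2084 / 1866 / 1872.

1872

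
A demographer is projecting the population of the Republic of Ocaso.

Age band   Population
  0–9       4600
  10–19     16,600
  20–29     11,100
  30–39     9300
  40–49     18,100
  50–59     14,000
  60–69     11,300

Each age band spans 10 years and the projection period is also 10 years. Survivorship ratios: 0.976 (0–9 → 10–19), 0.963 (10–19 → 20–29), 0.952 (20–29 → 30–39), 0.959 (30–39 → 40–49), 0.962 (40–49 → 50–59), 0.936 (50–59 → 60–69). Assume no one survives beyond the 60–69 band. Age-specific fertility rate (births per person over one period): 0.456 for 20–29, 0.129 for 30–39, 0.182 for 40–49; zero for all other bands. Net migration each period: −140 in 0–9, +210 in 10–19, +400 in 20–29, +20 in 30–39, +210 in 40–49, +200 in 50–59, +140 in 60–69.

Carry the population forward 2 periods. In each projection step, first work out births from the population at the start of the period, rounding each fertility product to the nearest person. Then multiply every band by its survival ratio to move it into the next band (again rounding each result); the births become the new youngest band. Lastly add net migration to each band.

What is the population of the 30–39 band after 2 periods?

15619

Period 1:
Births: 11100 × 0.456 = 5062  |  9300 × 0.129 = 1200  |  18100 × 0.182 = 3294 → total 9556
10–19: 4600 × 0.976 = 4490
20–29: 16600 × 0.963 = 15986
30–39: 11100 × 0.952 = 10567
40–49: 9300 × 0.959 = 8919
50–59: 18100 × 0.962 = 17412
60–69: 14000 × 0.936 = 13104
Net migration: 0–9 − 140 → 9416; 10–19 + 210 → 4700; 20–29 + 400 → 16386; 30–39 + 20 → 10587; 40–49 + 210 → 9129; 50–59 + 200 → 17612; 60–69 + 140 → 13244
→ [9416, 4700, 16386, 10587, 9129, 17612, 13244]
Period 2:
Births: 16386 × 0.456 = 7472  |  10587 × 0.129 = 1366  |  9129 × 0.182 = 1661 → total 10499
10–19: 9416 × 0.976 = 9190
20–29: 4700 × 0.963 = 4526
30–39: 16386 × 0.952 = 15599
40–49: 10587 × 0.959 = 10153
50–59: 9129 × 0.962 = 8782
60–69: 17612 × 0.936 = 16485
Net migration: 0–9 − 140 → 10359; 10–19 + 210 → 9400; 20–29 + 400 → 4926; 30–39 + 20 → 15619; 40–49 + 210 → 10363; 50–59 + 200 → 8982; 60–69 + 140 → 16625
→ [10359, 9400, 4926, 15619, 10363, 8982, 16625]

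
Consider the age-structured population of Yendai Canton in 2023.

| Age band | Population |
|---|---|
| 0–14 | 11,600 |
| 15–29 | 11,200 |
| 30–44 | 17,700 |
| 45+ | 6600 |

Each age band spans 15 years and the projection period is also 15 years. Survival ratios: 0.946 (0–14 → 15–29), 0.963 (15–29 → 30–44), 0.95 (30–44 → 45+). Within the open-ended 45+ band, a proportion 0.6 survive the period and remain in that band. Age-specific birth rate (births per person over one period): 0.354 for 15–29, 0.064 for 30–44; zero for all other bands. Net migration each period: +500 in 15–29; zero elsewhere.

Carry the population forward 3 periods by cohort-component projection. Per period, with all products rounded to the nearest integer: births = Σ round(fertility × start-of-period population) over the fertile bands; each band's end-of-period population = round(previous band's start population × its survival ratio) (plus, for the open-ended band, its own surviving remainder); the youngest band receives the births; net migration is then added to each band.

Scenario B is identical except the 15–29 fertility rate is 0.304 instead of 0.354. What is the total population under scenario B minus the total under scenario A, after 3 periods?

Period 1.
Births: 11200 * 0.354 = 3965, 17700 * 0.064 = 1133 → total 5098
15–29: 11600 * 0.946 = 10974
30–44: 11200 * 0.963 = 10786
45+: 17700 * 0.95 + 6600 * 0.6 = 16815 + 3960 = 20775
Net migration: 15–29 + 500 → 11474
End of period: [5098, 11474, 10786, 20775]
Period 2.
Births: 11474 * 0.354 = 4062, 10786 * 0.064 = 690 → total 4752
15–29: 5098 * 0.946 = 4823
30–44: 11474 * 0.963 = 11049
45+: 10786 * 0.95 + 20775 * 0.6 = 10247 + 12465 = 22712
Net migration: 15–29 + 500 → 5323
End of period: [4752, 5323, 11049, 22712]
Period 3.
Births: 5323 * 0.354 = 1884, 11049 * 0.064 = 707 → total 2591
15–29: 4752 * 0.946 = 4495
30–44: 5323 * 0.963 = 5126
45+: 11049 * 0.95 + 22712 * 0.6 = 10497 + 13627 = 24124
Net migration: 15–29 + 500 → 4995
End of period: [2591, 4995, 5126, 24124]
Scenario A total after 3 periods: 36836
Scenario B projection —
Period 1.
Births: 11200 * 0.304 = 3405, 17700 * 0.064 = 1133 → total 4538
15–29: 11600 * 0.946 = 10974
30–44: 11200 * 0.963 = 10786
45+: 17700 * 0.95 + 6600 * 0.6 = 16815 + 3960 = 20775
Net migration: 15–29 + 500 → 11474
End of period: [4538, 11474, 10786, 20775]
Period 2.
Births: 11474 * 0.304 = 3488, 10786 * 0.064 = 690 → total 4178
15–29: 4538 * 0.946 = 4293
30–44: 11474 * 0.963 = 11049
45+: 10786 * 0.95 + 20775 * 0.6 = 10247 + 12465 = 22712
Net migration: 15–29 + 500 → 4793
End of period: [4178, 4793, 11049, 22712]
Period 3.
Births: 4793 * 0.304 = 1457, 11049 * 0.064 = 707 → total 2164
15–29: 4178 * 0.946 = 3952
30–44: 4793 * 0.963 = 4616
45+: 11049 * 0.95 + 22712 * 0.6 = 10497 + 13627 = 24124
Net migration: 15–29 + 500 → 4452
End of period: [2164, 4452, 4616, 24124]
Scenario B total after 3 periods: 35356
Difference B − A = 35356 − 36836 = -1480

-1480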